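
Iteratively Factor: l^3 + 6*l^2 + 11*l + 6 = (l + 1)*(l^2 + 5*l + 6) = (l + 1)*(l + 2)*(l + 3)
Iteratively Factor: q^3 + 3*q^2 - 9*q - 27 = (q + 3)*(q^2 - 9) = (q + 3)^2*(q - 3)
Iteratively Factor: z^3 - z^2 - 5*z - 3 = (z - 3)*(z^2 + 2*z + 1) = (z - 3)*(z + 1)*(z + 1)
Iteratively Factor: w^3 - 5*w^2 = (w - 5)*(w^2) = w*(w - 5)*(w)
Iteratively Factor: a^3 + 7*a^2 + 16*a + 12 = (a + 3)*(a^2 + 4*a + 4) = (a + 2)*(a + 3)*(a + 2)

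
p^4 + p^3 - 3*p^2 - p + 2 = (p - 1)^2*(p + 1)*(p + 2)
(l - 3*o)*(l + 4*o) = l^2 + l*o - 12*o^2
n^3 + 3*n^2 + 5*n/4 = n*(n + 1/2)*(n + 5/2)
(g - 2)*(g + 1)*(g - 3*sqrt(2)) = g^3 - 3*sqrt(2)*g^2 - g^2 - 2*g + 3*sqrt(2)*g + 6*sqrt(2)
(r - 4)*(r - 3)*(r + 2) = r^3 - 5*r^2 - 2*r + 24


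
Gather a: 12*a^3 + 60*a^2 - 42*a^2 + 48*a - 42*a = 12*a^3 + 18*a^2 + 6*a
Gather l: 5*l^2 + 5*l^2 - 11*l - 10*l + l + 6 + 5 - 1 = 10*l^2 - 20*l + 10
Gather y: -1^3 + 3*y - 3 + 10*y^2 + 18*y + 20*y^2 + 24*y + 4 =30*y^2 + 45*y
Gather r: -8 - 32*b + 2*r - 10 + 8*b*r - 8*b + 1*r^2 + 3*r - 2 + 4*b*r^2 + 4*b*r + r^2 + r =-40*b + r^2*(4*b + 2) + r*(12*b + 6) - 20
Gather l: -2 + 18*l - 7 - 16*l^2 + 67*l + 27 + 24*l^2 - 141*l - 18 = 8*l^2 - 56*l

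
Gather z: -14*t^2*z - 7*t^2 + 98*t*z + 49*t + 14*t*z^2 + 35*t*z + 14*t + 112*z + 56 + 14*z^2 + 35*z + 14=-7*t^2 + 63*t + z^2*(14*t + 14) + z*(-14*t^2 + 133*t + 147) + 70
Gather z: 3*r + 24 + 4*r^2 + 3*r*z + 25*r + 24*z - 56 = 4*r^2 + 28*r + z*(3*r + 24) - 32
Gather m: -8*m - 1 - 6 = -8*m - 7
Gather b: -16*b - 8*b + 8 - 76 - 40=-24*b - 108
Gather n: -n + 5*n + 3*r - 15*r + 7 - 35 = 4*n - 12*r - 28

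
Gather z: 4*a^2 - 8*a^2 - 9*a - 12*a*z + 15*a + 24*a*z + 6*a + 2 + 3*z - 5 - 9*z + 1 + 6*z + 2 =-4*a^2 + 12*a*z + 12*a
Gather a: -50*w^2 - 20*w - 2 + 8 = -50*w^2 - 20*w + 6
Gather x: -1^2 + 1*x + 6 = x + 5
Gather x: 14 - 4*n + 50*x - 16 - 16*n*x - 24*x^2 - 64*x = -4*n - 24*x^2 + x*(-16*n - 14) - 2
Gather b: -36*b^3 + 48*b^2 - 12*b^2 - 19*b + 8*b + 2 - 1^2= -36*b^3 + 36*b^2 - 11*b + 1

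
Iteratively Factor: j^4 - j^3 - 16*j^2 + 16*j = (j)*(j^3 - j^2 - 16*j + 16) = j*(j + 4)*(j^2 - 5*j + 4) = j*(j - 4)*(j + 4)*(j - 1)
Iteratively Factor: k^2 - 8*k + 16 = (k - 4)*(k - 4)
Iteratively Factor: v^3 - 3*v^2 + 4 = (v - 2)*(v^2 - v - 2) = (v - 2)*(v + 1)*(v - 2)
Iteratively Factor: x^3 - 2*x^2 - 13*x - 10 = (x - 5)*(x^2 + 3*x + 2) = (x - 5)*(x + 2)*(x + 1)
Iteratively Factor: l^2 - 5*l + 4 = (l - 1)*(l - 4)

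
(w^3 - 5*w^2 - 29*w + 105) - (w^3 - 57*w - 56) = -5*w^2 + 28*w + 161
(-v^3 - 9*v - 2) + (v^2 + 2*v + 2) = -v^3 + v^2 - 7*v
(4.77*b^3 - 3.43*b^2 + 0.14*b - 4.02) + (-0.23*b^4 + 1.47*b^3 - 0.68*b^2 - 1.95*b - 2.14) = -0.23*b^4 + 6.24*b^3 - 4.11*b^2 - 1.81*b - 6.16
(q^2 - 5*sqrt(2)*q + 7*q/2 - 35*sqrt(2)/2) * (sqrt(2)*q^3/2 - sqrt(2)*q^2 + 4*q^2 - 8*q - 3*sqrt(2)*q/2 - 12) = sqrt(2)*q^5/2 - q^4 + 3*sqrt(2)*q^4/4 - 25*sqrt(2)*q^3 - 3*q^3/2 - 141*sqrt(2)*q^2/4 + 10*q^2 + 21*q/2 + 200*sqrt(2)*q + 210*sqrt(2)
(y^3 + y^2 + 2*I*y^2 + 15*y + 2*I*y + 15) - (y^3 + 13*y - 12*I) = y^2 + 2*I*y^2 + 2*y + 2*I*y + 15 + 12*I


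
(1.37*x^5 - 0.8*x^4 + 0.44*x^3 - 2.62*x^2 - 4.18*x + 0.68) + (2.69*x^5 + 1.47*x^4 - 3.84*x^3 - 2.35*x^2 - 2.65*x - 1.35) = 4.06*x^5 + 0.67*x^4 - 3.4*x^3 - 4.97*x^2 - 6.83*x - 0.67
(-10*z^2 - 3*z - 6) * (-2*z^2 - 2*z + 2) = 20*z^4 + 26*z^3 - 2*z^2 + 6*z - 12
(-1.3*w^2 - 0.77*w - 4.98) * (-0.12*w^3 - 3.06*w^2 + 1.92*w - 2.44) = 0.156*w^5 + 4.0704*w^4 + 0.4578*w^3 + 16.9324*w^2 - 7.6828*w + 12.1512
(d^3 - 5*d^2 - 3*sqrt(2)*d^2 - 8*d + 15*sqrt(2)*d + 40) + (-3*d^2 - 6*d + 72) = d^3 - 8*d^2 - 3*sqrt(2)*d^2 - 14*d + 15*sqrt(2)*d + 112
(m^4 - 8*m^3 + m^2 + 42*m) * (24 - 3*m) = -3*m^5 + 48*m^4 - 195*m^3 - 102*m^2 + 1008*m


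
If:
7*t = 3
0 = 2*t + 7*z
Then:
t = 3/7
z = -6/49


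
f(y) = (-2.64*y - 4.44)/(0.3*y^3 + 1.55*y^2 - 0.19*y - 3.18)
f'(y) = (-2.64*y - 4.44)*(-0.9*y^2 - 3.1*y + 0.19)/(0.3*y^3 + 1.55*y^2 - 0.19*y - 3.18)^2 - 2.64/(0.3*y^3 + 1.55*y^2 - 0.19*y - 3.18)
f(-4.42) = 3.55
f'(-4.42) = -7.73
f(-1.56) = 1.28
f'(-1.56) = -4.00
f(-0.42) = 1.17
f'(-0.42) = 0.38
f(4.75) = -0.27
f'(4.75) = 0.11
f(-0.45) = 1.16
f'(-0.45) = 0.36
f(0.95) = 4.08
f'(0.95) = 10.08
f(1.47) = -9.87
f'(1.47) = 70.76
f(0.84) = 3.22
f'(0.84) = 6.02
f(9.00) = -0.08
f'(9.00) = 0.02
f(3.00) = -0.68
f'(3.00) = 0.49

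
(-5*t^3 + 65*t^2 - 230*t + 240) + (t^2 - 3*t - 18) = -5*t^3 + 66*t^2 - 233*t + 222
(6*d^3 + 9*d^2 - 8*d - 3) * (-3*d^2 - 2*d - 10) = -18*d^5 - 39*d^4 - 54*d^3 - 65*d^2 + 86*d + 30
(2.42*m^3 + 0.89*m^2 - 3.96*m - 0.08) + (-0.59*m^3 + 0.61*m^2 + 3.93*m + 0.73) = 1.83*m^3 + 1.5*m^2 - 0.0299999999999998*m + 0.65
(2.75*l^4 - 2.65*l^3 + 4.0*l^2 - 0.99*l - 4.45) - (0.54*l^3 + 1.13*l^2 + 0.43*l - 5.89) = 2.75*l^4 - 3.19*l^3 + 2.87*l^2 - 1.42*l + 1.44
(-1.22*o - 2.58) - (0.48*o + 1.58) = -1.7*o - 4.16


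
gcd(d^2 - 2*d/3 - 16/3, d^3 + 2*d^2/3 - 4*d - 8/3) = d + 2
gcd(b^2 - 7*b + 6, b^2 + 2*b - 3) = b - 1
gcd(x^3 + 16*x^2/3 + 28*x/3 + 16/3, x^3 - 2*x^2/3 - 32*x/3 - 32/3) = x^2 + 10*x/3 + 8/3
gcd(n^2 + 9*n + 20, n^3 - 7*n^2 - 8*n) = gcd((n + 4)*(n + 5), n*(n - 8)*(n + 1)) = 1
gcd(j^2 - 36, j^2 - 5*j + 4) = 1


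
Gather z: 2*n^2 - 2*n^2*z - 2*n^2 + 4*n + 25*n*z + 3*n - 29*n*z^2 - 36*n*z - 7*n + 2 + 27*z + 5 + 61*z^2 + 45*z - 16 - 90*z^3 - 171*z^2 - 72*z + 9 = -90*z^3 + z^2*(-29*n - 110) + z*(-2*n^2 - 11*n)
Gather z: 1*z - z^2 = -z^2 + z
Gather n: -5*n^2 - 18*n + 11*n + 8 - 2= -5*n^2 - 7*n + 6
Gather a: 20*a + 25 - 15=20*a + 10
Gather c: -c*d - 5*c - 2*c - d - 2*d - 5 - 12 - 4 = c*(-d - 7) - 3*d - 21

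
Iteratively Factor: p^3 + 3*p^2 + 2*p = (p)*(p^2 + 3*p + 2) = p*(p + 2)*(p + 1)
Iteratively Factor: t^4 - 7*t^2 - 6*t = (t + 1)*(t^3 - t^2 - 6*t) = t*(t + 1)*(t^2 - t - 6) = t*(t - 3)*(t + 1)*(t + 2)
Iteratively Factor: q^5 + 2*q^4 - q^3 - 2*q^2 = (q)*(q^4 + 2*q^3 - q^2 - 2*q) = q*(q - 1)*(q^3 + 3*q^2 + 2*q) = q^2*(q - 1)*(q^2 + 3*q + 2) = q^2*(q - 1)*(q + 2)*(q + 1)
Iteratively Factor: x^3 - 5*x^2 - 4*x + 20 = (x - 5)*(x^2 - 4) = (x - 5)*(x + 2)*(x - 2)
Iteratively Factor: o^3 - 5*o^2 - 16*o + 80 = (o + 4)*(o^2 - 9*o + 20) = (o - 5)*(o + 4)*(o - 4)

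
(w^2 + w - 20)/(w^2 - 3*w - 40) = (w - 4)/(w - 8)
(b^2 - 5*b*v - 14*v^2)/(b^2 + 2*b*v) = (b - 7*v)/b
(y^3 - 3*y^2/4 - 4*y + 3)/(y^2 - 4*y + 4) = (4*y^2 + 5*y - 6)/(4*(y - 2))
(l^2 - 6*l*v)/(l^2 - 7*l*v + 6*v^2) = l/(l - v)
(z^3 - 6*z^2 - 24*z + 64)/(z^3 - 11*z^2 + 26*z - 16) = (z + 4)/(z - 1)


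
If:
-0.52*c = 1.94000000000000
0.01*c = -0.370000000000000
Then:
No Solution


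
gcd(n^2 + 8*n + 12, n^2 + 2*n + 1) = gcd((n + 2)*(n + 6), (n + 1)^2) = 1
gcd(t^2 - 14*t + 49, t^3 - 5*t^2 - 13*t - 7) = t - 7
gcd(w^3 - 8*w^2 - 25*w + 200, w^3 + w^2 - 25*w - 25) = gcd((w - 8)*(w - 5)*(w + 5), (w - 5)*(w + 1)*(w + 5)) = w^2 - 25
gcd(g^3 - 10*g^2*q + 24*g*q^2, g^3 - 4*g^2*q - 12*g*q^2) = -g^2 + 6*g*q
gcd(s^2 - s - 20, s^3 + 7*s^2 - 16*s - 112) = s + 4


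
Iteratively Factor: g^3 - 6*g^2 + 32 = (g - 4)*(g^2 - 2*g - 8) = (g - 4)^2*(g + 2)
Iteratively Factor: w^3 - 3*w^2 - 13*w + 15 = (w - 5)*(w^2 + 2*w - 3) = (w - 5)*(w - 1)*(w + 3)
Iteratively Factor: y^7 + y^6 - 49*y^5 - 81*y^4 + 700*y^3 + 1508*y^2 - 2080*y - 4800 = (y + 4)*(y^6 - 3*y^5 - 37*y^4 + 67*y^3 + 432*y^2 - 220*y - 1200) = (y - 5)*(y + 4)*(y^5 + 2*y^4 - 27*y^3 - 68*y^2 + 92*y + 240) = (y - 5)*(y + 3)*(y + 4)*(y^4 - y^3 - 24*y^2 + 4*y + 80) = (y - 5)*(y + 2)*(y + 3)*(y + 4)*(y^3 - 3*y^2 - 18*y + 40) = (y - 5)^2*(y + 2)*(y + 3)*(y + 4)*(y^2 + 2*y - 8) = (y - 5)^2*(y - 2)*(y + 2)*(y + 3)*(y + 4)*(y + 4)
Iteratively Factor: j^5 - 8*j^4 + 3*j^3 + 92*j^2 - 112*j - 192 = (j + 1)*(j^4 - 9*j^3 + 12*j^2 + 80*j - 192) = (j + 1)*(j + 3)*(j^3 - 12*j^2 + 48*j - 64) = (j - 4)*(j + 1)*(j + 3)*(j^2 - 8*j + 16) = (j - 4)^2*(j + 1)*(j + 3)*(j - 4)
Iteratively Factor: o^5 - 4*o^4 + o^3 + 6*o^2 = (o - 2)*(o^4 - 2*o^3 - 3*o^2) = o*(o - 2)*(o^3 - 2*o^2 - 3*o) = o*(o - 3)*(o - 2)*(o^2 + o) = o^2*(o - 3)*(o - 2)*(o + 1)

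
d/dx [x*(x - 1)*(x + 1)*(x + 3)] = 4*x^3 + 9*x^2 - 2*x - 3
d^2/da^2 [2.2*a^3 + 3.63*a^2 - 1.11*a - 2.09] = 13.2*a + 7.26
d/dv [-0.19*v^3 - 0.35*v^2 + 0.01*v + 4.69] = -0.57*v^2 - 0.7*v + 0.01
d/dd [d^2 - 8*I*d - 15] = 2*d - 8*I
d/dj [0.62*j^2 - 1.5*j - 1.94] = 1.24*j - 1.5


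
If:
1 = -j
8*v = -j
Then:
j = -1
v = 1/8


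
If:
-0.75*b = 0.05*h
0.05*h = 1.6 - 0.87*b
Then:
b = 13.33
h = -200.00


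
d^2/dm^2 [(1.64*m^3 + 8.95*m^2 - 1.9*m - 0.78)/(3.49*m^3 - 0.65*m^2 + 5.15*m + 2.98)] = (225.46447*m^6 - 315.71238*m^5 - 1257.997722*m^4 - 1054.87297*m^3 + 406.06266*m^2 + 129.640572*m + 172.88094)/(42.508549*m^9 - 23.751195*m^8 + 192.60612*m^7 + 38.518819*m^6 + 243.65742*m^5 + 273.424455*m^4 + 169.715363*m^3 + 219.79437*m^2 + 137.20218*m + 26.463592)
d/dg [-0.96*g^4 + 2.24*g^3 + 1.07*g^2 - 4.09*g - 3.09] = -3.84*g^3 + 6.72*g^2 + 2.14*g - 4.09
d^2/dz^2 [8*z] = 0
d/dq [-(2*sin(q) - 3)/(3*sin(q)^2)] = 2*(sin(q) - 3)*cos(q)/(3*sin(q)^3)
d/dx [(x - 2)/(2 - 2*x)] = -1/(2*(x - 1)^2)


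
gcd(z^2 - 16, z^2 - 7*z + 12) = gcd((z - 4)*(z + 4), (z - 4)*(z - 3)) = z - 4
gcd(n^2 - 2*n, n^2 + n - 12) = 1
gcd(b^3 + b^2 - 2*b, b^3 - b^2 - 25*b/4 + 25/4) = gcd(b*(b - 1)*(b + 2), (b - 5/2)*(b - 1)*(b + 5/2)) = b - 1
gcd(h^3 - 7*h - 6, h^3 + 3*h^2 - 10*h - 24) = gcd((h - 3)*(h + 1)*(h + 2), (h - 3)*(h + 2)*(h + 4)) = h^2 - h - 6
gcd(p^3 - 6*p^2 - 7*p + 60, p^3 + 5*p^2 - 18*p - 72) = p^2 - p - 12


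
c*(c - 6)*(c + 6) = c^3 - 36*c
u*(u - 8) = u^2 - 8*u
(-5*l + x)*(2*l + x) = -10*l^2 - 3*l*x + x^2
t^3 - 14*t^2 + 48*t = t*(t - 8)*(t - 6)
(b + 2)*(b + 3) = b^2 + 5*b + 6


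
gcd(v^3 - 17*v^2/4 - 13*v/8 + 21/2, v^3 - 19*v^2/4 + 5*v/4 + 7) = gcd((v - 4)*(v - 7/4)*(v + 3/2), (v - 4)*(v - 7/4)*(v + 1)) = v^2 - 23*v/4 + 7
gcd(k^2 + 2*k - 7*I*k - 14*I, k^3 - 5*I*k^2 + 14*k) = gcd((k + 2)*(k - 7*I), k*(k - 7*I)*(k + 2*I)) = k - 7*I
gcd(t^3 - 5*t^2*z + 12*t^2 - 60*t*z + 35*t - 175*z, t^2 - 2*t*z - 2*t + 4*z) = 1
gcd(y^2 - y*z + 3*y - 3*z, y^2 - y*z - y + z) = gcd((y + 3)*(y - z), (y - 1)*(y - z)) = y - z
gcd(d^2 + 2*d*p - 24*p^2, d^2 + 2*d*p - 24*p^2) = -d^2 - 2*d*p + 24*p^2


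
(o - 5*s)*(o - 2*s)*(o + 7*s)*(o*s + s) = o^4*s + o^3*s - 39*o^2*s^3 + 70*o*s^4 - 39*o*s^3 + 70*s^4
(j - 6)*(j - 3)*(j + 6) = j^3 - 3*j^2 - 36*j + 108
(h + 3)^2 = h^2 + 6*h + 9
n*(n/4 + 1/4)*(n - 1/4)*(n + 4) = n^4/4 + 19*n^3/16 + 11*n^2/16 - n/4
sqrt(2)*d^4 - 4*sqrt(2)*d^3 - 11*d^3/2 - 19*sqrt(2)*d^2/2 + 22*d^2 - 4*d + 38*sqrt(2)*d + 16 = (d - 4)*(d - 4*sqrt(2))*(d + sqrt(2))*(sqrt(2)*d + 1/2)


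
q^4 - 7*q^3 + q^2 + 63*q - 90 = (q - 5)*(q - 3)*(q - 2)*(q + 3)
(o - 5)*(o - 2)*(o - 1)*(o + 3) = o^4 - 5*o^3 - 7*o^2 + 41*o - 30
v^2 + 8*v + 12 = (v + 2)*(v + 6)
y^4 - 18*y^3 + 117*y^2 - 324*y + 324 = (y - 6)^2*(y - 3)^2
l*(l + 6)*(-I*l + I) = -I*l^3 - 5*I*l^2 + 6*I*l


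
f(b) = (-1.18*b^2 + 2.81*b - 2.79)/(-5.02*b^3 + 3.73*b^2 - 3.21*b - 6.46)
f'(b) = (2.81 - 2.36*b)/(-5.02*b^3 + 3.73*b^2 - 3.21*b - 6.46) + (-1.18*b^2 + 2.81*b - 2.79)*(15.06*b^2 - 7.46*b + 3.21)/(-5.02*b^3 + 3.73*b^2 - 3.21*b - 6.46)^2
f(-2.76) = -0.14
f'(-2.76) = -0.08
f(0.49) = 0.22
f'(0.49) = -0.30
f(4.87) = 0.03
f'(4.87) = -0.00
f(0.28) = 0.29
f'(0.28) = -0.39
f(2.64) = 0.04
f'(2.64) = -0.01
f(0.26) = 0.30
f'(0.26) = -0.40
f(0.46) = 0.23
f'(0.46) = -0.31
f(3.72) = 0.04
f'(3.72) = -0.00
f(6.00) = 0.03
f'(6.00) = -0.00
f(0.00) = 0.43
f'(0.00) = -0.65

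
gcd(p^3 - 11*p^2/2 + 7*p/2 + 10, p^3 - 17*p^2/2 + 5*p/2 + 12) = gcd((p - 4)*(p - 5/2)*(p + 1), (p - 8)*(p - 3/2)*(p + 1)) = p + 1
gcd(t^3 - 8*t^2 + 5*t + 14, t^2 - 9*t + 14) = t^2 - 9*t + 14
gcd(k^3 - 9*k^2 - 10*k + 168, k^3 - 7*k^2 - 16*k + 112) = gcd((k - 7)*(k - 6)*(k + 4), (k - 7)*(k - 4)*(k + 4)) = k^2 - 3*k - 28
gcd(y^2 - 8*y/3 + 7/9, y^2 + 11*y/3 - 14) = y - 7/3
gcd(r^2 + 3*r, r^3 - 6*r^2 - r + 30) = 1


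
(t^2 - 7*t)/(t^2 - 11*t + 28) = t/(t - 4)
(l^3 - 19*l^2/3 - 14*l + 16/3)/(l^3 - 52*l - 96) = (l - 1/3)/(l + 6)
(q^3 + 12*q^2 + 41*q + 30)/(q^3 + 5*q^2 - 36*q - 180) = (q + 1)/(q - 6)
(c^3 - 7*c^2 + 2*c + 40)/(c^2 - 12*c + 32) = (c^2 - 3*c - 10)/(c - 8)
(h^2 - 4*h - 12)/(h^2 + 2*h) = (h - 6)/h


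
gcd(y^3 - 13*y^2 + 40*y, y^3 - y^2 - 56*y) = y^2 - 8*y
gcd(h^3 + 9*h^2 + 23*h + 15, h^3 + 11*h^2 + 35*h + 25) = h^2 + 6*h + 5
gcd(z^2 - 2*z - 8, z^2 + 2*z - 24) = z - 4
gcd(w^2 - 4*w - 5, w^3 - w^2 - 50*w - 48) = w + 1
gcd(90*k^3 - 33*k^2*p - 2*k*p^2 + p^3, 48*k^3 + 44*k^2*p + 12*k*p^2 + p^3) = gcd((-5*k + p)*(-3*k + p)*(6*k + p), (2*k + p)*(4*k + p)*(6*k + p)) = 6*k + p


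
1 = 1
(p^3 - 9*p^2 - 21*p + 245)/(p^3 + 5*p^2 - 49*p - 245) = (p - 7)/(p + 7)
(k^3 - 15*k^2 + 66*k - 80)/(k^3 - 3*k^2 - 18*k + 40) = (k - 8)/(k + 4)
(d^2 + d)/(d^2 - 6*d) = (d + 1)/(d - 6)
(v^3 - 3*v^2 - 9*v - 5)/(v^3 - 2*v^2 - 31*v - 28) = (v^2 - 4*v - 5)/(v^2 - 3*v - 28)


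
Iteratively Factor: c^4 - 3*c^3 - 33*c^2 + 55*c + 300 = (c + 4)*(c^3 - 7*c^2 - 5*c + 75) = (c - 5)*(c + 4)*(c^2 - 2*c - 15) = (c - 5)*(c + 3)*(c + 4)*(c - 5)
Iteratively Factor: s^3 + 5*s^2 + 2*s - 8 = (s + 4)*(s^2 + s - 2) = (s - 1)*(s + 4)*(s + 2)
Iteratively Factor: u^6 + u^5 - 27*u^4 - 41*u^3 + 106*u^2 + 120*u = (u - 2)*(u^5 + 3*u^4 - 21*u^3 - 83*u^2 - 60*u) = u*(u - 2)*(u^4 + 3*u^3 - 21*u^2 - 83*u - 60) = u*(u - 5)*(u - 2)*(u^3 + 8*u^2 + 19*u + 12) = u*(u - 5)*(u - 2)*(u + 4)*(u^2 + 4*u + 3) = u*(u - 5)*(u - 2)*(u + 3)*(u + 4)*(u + 1)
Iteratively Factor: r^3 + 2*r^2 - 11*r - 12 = (r + 4)*(r^2 - 2*r - 3) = (r - 3)*(r + 4)*(r + 1)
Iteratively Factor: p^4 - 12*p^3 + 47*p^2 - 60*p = (p - 3)*(p^3 - 9*p^2 + 20*p) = (p - 5)*(p - 3)*(p^2 - 4*p) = p*(p - 5)*(p - 3)*(p - 4)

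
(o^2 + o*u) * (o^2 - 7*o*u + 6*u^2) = o^4 - 6*o^3*u - o^2*u^2 + 6*o*u^3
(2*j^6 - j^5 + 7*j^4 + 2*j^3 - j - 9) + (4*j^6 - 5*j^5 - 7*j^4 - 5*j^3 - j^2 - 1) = 6*j^6 - 6*j^5 - 3*j^3 - j^2 - j - 10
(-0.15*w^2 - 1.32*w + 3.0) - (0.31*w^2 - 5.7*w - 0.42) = -0.46*w^2 + 4.38*w + 3.42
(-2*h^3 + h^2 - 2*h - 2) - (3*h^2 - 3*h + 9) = -2*h^3 - 2*h^2 + h - 11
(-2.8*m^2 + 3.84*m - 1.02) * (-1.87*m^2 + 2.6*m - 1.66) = 5.236*m^4 - 14.4608*m^3 + 16.5394*m^2 - 9.0264*m + 1.6932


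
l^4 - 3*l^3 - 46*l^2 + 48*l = l*(l - 8)*(l - 1)*(l + 6)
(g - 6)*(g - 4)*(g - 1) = g^3 - 11*g^2 + 34*g - 24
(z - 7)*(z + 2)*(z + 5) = z^3 - 39*z - 70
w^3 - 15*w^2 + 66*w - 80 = (w - 8)*(w - 5)*(w - 2)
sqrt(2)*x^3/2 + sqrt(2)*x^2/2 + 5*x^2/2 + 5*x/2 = x*(x + 5*sqrt(2)/2)*(sqrt(2)*x/2 + sqrt(2)/2)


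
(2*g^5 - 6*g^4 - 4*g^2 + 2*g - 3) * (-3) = -6*g^5 + 18*g^4 + 12*g^2 - 6*g + 9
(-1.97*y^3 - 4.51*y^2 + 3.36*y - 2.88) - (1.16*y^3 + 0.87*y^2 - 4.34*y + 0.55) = -3.13*y^3 - 5.38*y^2 + 7.7*y - 3.43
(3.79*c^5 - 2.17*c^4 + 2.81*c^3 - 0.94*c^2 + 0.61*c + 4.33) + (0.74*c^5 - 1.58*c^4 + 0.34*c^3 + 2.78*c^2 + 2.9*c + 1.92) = 4.53*c^5 - 3.75*c^4 + 3.15*c^3 + 1.84*c^2 + 3.51*c + 6.25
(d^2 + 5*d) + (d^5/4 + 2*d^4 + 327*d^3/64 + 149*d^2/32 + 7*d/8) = d^5/4 + 2*d^4 + 327*d^3/64 + 181*d^2/32 + 47*d/8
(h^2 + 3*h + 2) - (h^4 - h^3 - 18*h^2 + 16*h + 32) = -h^4 + h^3 + 19*h^2 - 13*h - 30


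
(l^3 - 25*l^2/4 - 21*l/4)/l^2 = l - 25/4 - 21/(4*l)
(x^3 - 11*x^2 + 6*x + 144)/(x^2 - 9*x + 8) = (x^2 - 3*x - 18)/(x - 1)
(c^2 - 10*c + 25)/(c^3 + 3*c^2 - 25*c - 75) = (c - 5)/(c^2 + 8*c + 15)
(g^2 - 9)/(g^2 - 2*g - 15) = (g - 3)/(g - 5)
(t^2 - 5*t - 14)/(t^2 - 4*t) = (t^2 - 5*t - 14)/(t*(t - 4))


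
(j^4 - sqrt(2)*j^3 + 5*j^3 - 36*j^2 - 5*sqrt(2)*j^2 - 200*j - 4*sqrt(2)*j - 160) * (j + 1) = j^5 - sqrt(2)*j^4 + 6*j^4 - 31*j^3 - 6*sqrt(2)*j^3 - 236*j^2 - 9*sqrt(2)*j^2 - 360*j - 4*sqrt(2)*j - 160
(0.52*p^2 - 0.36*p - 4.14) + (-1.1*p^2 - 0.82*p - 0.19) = -0.58*p^2 - 1.18*p - 4.33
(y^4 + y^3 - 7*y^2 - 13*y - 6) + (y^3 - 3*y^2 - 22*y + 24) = y^4 + 2*y^3 - 10*y^2 - 35*y + 18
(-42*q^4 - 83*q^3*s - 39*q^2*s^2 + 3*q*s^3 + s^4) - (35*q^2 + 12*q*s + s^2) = -42*q^4 - 83*q^3*s - 39*q^2*s^2 - 35*q^2 + 3*q*s^3 - 12*q*s + s^4 - s^2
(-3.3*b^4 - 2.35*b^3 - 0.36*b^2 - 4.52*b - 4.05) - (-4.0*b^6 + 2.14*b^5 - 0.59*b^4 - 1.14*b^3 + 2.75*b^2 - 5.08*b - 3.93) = 4.0*b^6 - 2.14*b^5 - 2.71*b^4 - 1.21*b^3 - 3.11*b^2 + 0.56*b - 0.12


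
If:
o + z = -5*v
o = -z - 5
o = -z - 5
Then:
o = -z - 5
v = 1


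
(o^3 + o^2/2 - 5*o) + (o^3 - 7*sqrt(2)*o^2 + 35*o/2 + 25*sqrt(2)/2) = 2*o^3 - 7*sqrt(2)*o^2 + o^2/2 + 25*o/2 + 25*sqrt(2)/2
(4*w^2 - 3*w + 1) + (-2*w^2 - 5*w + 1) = 2*w^2 - 8*w + 2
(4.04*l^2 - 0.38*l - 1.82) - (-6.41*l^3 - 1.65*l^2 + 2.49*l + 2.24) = 6.41*l^3 + 5.69*l^2 - 2.87*l - 4.06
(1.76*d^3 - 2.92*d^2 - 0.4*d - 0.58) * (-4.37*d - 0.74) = -7.6912*d^4 + 11.458*d^3 + 3.9088*d^2 + 2.8306*d + 0.4292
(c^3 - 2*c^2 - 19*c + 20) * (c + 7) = c^4 + 5*c^3 - 33*c^2 - 113*c + 140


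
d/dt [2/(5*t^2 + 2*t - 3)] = 4*(-5*t - 1)/(5*t^2 + 2*t - 3)^2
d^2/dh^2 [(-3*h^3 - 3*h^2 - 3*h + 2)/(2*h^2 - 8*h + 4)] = (-57*h^3 + 96*h^2 - 42*h - 8)/(h^6 - 12*h^5 + 54*h^4 - 112*h^3 + 108*h^2 - 48*h + 8)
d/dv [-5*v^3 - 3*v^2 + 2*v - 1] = -15*v^2 - 6*v + 2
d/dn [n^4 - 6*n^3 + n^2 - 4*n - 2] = 4*n^3 - 18*n^2 + 2*n - 4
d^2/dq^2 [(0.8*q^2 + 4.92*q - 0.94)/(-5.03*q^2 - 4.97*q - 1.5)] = (2.8421709430404e-14*q^4 - 208.962296*q^3 + 178.913076*q^2 + 363.723324*q + 102.010292)/(127.263527*q^6 + 377.236419*q^5 + 486.590631*q^4 + 347.755373*q^3 + 145.10655*q^2 + 33.5475*q + 3.375)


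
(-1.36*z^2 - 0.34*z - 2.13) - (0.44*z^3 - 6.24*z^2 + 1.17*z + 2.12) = -0.44*z^3 + 4.88*z^2 - 1.51*z - 4.25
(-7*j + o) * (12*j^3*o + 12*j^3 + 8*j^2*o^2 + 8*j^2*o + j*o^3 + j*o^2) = -84*j^4*o - 84*j^4 - 44*j^3*o^2 - 44*j^3*o + j^2*o^3 + j^2*o^2 + j*o^4 + j*o^3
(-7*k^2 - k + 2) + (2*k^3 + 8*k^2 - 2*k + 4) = 2*k^3 + k^2 - 3*k + 6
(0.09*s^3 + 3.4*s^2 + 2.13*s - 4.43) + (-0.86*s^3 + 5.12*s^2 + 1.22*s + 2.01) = -0.77*s^3 + 8.52*s^2 + 3.35*s - 2.42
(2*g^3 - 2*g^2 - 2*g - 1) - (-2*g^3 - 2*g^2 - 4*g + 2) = 4*g^3 + 2*g - 3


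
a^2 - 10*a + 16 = (a - 8)*(a - 2)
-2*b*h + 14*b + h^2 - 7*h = (-2*b + h)*(h - 7)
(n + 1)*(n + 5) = n^2 + 6*n + 5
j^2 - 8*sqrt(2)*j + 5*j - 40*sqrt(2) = (j + 5)*(j - 8*sqrt(2))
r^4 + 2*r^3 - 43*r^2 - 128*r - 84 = (r - 7)*(r + 1)*(r + 2)*(r + 6)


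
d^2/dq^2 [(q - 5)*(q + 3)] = 2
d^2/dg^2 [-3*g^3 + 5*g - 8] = -18*g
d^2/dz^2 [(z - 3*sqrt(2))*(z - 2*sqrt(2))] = 2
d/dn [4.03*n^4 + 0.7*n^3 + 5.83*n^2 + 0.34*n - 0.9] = 16.12*n^3 + 2.1*n^2 + 11.66*n + 0.34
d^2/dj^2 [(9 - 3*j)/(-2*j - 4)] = -15/(j + 2)^3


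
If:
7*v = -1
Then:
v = -1/7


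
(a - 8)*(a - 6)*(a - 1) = a^3 - 15*a^2 + 62*a - 48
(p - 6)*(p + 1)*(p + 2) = p^3 - 3*p^2 - 16*p - 12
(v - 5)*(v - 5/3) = v^2 - 20*v/3 + 25/3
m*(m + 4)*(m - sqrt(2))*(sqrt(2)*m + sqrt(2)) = sqrt(2)*m^4 - 2*m^3 + 5*sqrt(2)*m^3 - 10*m^2 + 4*sqrt(2)*m^2 - 8*m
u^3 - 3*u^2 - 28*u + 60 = (u - 6)*(u - 2)*(u + 5)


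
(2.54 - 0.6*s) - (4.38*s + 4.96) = -4.98*s - 2.42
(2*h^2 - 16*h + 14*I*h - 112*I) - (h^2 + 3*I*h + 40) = h^2 - 16*h + 11*I*h - 40 - 112*I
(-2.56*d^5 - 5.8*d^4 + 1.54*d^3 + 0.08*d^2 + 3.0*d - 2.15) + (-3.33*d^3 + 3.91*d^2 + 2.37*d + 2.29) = -2.56*d^5 - 5.8*d^4 - 1.79*d^3 + 3.99*d^2 + 5.37*d + 0.14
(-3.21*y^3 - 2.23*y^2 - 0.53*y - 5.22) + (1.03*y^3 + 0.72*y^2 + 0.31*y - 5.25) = -2.18*y^3 - 1.51*y^2 - 0.22*y - 10.47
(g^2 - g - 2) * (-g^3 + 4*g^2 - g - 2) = -g^5 + 5*g^4 - 3*g^3 - 9*g^2 + 4*g + 4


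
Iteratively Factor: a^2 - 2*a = (a)*(a - 2)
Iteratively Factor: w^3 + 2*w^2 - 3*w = (w)*(w^2 + 2*w - 3) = w*(w - 1)*(w + 3)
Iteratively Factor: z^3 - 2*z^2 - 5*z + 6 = (z - 1)*(z^2 - z - 6) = (z - 1)*(z + 2)*(z - 3)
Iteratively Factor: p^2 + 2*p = (p + 2)*(p)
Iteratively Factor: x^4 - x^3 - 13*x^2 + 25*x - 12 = (x - 1)*(x^3 - 13*x + 12) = (x - 1)*(x + 4)*(x^2 - 4*x + 3) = (x - 1)^2*(x + 4)*(x - 3)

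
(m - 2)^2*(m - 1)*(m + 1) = m^4 - 4*m^3 + 3*m^2 + 4*m - 4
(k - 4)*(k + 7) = k^2 + 3*k - 28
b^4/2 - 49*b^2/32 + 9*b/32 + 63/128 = (b/2 + 1/4)*(b - 3/2)*(b - 3/4)*(b + 7/4)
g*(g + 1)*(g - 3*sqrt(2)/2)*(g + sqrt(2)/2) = g^4 - sqrt(2)*g^3 + g^3 - 3*g^2/2 - sqrt(2)*g^2 - 3*g/2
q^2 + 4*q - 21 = (q - 3)*(q + 7)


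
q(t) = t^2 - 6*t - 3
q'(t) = 2*t - 6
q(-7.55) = 99.30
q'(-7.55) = -21.10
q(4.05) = -10.90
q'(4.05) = 2.10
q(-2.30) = 16.09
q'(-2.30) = -10.60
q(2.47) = -11.72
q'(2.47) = -1.06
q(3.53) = -11.72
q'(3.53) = 1.06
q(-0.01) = -2.94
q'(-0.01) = -6.02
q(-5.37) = 58.06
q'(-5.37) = -16.74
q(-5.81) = 65.62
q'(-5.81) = -17.62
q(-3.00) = 24.00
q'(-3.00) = -12.00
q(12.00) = 69.00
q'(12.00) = 18.00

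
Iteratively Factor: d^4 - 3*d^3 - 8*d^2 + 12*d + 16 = (d + 2)*(d^3 - 5*d^2 + 2*d + 8) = (d - 2)*(d + 2)*(d^2 - 3*d - 4) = (d - 2)*(d + 1)*(d + 2)*(d - 4)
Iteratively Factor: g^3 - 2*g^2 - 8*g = (g - 4)*(g^2 + 2*g) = (g - 4)*(g + 2)*(g)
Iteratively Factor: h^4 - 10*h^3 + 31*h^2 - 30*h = (h)*(h^3 - 10*h^2 + 31*h - 30) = h*(h - 5)*(h^2 - 5*h + 6) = h*(h - 5)*(h - 3)*(h - 2)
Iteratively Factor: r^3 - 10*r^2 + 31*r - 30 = (r - 5)*(r^2 - 5*r + 6) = (r - 5)*(r - 2)*(r - 3)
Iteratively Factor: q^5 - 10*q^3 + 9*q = (q + 1)*(q^4 - q^3 - 9*q^2 + 9*q) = (q + 1)*(q + 3)*(q^3 - 4*q^2 + 3*q) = (q - 1)*(q + 1)*(q + 3)*(q^2 - 3*q) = q*(q - 1)*(q + 1)*(q + 3)*(q - 3)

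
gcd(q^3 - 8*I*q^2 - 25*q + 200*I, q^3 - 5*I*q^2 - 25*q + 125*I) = q^2 - 25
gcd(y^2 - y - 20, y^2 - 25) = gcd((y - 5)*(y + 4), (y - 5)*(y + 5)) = y - 5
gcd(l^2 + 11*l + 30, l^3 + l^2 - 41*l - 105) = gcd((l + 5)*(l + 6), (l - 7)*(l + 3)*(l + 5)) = l + 5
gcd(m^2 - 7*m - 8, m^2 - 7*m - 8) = m^2 - 7*m - 8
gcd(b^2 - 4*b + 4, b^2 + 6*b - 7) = 1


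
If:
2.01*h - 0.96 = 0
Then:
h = 0.48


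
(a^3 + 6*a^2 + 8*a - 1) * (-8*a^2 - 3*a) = -8*a^5 - 51*a^4 - 82*a^3 - 16*a^2 + 3*a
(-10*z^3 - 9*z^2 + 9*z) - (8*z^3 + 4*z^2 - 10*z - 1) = -18*z^3 - 13*z^2 + 19*z + 1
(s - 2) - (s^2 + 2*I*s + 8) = -s^2 + s - 2*I*s - 10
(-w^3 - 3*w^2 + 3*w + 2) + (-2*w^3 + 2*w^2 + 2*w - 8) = -3*w^3 - w^2 + 5*w - 6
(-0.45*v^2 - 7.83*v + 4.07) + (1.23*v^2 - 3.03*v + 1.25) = 0.78*v^2 - 10.86*v + 5.32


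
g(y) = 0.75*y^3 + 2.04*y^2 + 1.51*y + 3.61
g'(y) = 2.25*y^2 + 4.08*y + 1.51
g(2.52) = 32.37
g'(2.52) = 26.08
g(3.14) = 51.68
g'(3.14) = 36.51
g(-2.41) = 1.32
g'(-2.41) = 4.75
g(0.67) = 5.76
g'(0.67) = 5.25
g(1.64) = 14.88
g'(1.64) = 14.25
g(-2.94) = -2.26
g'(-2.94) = 8.96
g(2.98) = 46.07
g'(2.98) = 33.65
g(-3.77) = -13.28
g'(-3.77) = 18.11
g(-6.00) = -94.01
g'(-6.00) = 58.03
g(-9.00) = -391.49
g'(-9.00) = 147.04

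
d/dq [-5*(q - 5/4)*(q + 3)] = -10*q - 35/4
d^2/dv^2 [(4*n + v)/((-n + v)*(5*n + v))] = 2*(104*n^3 + 63*n^2*v + 12*n*v^2 + v^3)/(-125*n^6 + 300*n^5*v - 165*n^4*v^2 - 56*n^3*v^3 + 33*n^2*v^4 + 12*n*v^5 + v^6)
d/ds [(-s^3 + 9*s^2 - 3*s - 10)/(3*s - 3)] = (-2*s^3 + 12*s^2 - 18*s + 13)/(3*(s^2 - 2*s + 1))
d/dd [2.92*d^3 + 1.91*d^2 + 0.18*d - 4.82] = 8.76*d^2 + 3.82*d + 0.18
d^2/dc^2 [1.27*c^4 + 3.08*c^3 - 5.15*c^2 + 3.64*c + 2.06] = 15.24*c^2 + 18.48*c - 10.3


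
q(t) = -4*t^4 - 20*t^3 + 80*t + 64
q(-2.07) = 2.35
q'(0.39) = 69.92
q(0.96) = 119.71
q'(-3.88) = 111.31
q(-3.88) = 15.28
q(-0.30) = 40.51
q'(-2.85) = -36.96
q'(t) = -16*t^3 - 60*t^2 + 80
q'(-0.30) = 75.03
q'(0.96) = 10.55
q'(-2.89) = -34.92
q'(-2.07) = -35.18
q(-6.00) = -1280.00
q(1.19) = 117.48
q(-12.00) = -49280.00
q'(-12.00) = 19088.00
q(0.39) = 93.92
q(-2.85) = 35.08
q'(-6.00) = 1376.00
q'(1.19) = -31.93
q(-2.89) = 36.52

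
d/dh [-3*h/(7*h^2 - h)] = 21/(7*h - 1)^2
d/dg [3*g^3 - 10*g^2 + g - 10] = 9*g^2 - 20*g + 1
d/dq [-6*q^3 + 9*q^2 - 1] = 18*q*(1 - q)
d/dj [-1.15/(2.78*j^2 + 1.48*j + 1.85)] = (6.394*j + 1.702)/(2.78*j^2 + 1.48*j + 1.85)^2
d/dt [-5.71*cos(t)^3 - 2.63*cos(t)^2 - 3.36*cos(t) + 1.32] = (17.13*cos(t)^2 + 5.26*cos(t) + 3.36)*sin(t)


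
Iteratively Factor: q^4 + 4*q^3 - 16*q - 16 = (q - 2)*(q^3 + 6*q^2 + 12*q + 8) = (q - 2)*(q + 2)*(q^2 + 4*q + 4) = (q - 2)*(q + 2)^2*(q + 2)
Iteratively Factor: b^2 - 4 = (b - 2)*(b + 2)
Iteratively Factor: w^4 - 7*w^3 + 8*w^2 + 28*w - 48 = (w - 2)*(w^3 - 5*w^2 - 2*w + 24) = (w - 4)*(w - 2)*(w^2 - w - 6) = (w - 4)*(w - 2)*(w + 2)*(w - 3)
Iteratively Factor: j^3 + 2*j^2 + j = (j + 1)*(j^2 + j) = (j + 1)^2*(j)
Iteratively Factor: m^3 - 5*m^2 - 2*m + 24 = (m + 2)*(m^2 - 7*m + 12) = (m - 4)*(m + 2)*(m - 3)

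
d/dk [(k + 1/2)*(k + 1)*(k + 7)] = 3*k^2 + 17*k + 11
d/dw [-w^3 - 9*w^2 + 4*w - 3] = -3*w^2 - 18*w + 4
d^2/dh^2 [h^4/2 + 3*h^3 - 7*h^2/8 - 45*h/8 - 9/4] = 6*h^2 + 18*h - 7/4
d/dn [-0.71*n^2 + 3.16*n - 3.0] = 3.16 - 1.42*n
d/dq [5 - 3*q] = -3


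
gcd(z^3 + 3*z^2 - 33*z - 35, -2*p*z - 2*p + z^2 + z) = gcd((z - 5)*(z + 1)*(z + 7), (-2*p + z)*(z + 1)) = z + 1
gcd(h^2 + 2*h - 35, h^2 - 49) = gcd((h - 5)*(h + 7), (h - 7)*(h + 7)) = h + 7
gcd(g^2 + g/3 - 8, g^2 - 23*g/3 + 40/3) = g - 8/3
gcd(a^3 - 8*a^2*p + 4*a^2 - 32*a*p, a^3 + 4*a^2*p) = a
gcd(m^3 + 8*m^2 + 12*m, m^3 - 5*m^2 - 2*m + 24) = m + 2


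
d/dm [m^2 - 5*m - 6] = 2*m - 5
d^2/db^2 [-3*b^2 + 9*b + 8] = -6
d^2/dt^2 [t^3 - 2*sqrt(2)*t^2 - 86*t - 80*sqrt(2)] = 6*t - 4*sqrt(2)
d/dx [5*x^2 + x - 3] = 10*x + 1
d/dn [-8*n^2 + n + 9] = 1 - 16*n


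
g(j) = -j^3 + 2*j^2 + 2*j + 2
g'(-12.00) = -478.00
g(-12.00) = 1994.00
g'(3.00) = -13.00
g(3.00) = -1.00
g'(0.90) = 3.17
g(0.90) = 4.69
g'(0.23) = 2.76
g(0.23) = 2.55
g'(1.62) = 0.61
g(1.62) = 6.24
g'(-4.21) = -68.01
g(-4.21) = 103.65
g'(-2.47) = -26.18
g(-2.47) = 24.33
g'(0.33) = 2.99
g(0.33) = 2.84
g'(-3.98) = -61.44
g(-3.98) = 88.77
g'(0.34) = 3.01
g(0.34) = 2.87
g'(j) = -3*j^2 + 4*j + 2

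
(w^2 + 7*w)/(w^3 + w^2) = (w + 7)/(w*(w + 1))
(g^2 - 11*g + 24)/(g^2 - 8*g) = (g - 3)/g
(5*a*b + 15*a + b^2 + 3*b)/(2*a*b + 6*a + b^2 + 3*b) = (5*a + b)/(2*a + b)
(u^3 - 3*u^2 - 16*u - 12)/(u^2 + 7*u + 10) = (u^2 - 5*u - 6)/(u + 5)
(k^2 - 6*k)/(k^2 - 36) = k/(k + 6)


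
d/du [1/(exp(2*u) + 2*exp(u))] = -(2*exp(u) + 2)*exp(-u)/(exp(u) + 2)^2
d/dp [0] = 0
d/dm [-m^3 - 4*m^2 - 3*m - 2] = -3*m^2 - 8*m - 3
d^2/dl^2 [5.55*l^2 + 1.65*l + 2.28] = 11.1000000000000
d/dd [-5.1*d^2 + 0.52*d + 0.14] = 0.52 - 10.2*d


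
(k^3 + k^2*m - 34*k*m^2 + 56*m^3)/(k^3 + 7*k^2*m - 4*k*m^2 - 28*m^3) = (k - 4*m)/(k + 2*m)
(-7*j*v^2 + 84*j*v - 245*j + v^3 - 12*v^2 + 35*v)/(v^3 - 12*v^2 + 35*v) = (-7*j + v)/v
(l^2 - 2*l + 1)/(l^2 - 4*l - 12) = (-l^2 + 2*l - 1)/(-l^2 + 4*l + 12)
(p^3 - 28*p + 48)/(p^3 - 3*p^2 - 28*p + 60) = (p^2 + 2*p - 24)/(p^2 - p - 30)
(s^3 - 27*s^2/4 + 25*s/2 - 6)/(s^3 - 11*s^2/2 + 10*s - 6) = (4*s^2 - 19*s + 12)/(2*(2*s^2 - 7*s + 6))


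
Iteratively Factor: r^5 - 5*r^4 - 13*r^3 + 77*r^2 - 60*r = (r - 1)*(r^4 - 4*r^3 - 17*r^2 + 60*r) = (r - 5)*(r - 1)*(r^3 + r^2 - 12*r) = (r - 5)*(r - 1)*(r + 4)*(r^2 - 3*r) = (r - 5)*(r - 3)*(r - 1)*(r + 4)*(r)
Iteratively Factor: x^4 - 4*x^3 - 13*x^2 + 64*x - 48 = (x - 3)*(x^3 - x^2 - 16*x + 16) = (x - 3)*(x + 4)*(x^2 - 5*x + 4) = (x - 4)*(x - 3)*(x + 4)*(x - 1)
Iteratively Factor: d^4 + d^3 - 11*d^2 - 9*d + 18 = (d - 1)*(d^3 + 2*d^2 - 9*d - 18) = (d - 1)*(d + 3)*(d^2 - d - 6) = (d - 1)*(d + 2)*(d + 3)*(d - 3)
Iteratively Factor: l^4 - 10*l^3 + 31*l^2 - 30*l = (l - 3)*(l^3 - 7*l^2 + 10*l) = l*(l - 3)*(l^2 - 7*l + 10) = l*(l - 3)*(l - 2)*(l - 5)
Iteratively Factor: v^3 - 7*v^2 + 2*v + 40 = (v + 2)*(v^2 - 9*v + 20) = (v - 4)*(v + 2)*(v - 5)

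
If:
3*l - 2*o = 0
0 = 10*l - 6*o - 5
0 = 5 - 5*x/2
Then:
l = 5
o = 15/2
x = 2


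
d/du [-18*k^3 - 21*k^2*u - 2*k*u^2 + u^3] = -21*k^2 - 4*k*u + 3*u^2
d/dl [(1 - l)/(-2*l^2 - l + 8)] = (2*l^2 + l - (l - 1)*(4*l + 1) - 8)/(2*l^2 + l - 8)^2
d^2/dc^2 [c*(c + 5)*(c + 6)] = 6*c + 22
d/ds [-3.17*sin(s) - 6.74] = -3.17*cos(s)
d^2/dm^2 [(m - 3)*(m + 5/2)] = 2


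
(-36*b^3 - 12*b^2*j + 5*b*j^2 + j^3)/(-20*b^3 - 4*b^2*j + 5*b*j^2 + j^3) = (18*b^2 - 3*b*j - j^2)/(10*b^2 - 3*b*j - j^2)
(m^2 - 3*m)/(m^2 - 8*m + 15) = m/(m - 5)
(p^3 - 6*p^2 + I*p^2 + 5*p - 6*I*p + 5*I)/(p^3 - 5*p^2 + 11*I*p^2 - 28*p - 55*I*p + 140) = (p^2 + p*(-1 + I) - I)/(p^2 + 11*I*p - 28)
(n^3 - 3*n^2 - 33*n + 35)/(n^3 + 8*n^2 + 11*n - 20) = (n - 7)/(n + 4)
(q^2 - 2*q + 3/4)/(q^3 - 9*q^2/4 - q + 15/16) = 4*(2*q - 3)/(8*q^2 - 14*q - 15)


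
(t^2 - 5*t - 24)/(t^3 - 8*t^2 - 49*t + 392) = (t + 3)/(t^2 - 49)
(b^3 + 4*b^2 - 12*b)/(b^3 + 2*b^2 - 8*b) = (b + 6)/(b + 4)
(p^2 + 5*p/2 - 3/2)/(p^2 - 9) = (p - 1/2)/(p - 3)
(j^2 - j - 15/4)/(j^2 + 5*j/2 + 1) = (4*j^2 - 4*j - 15)/(2*(2*j^2 + 5*j + 2))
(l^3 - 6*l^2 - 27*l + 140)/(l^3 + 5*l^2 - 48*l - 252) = (l^2 + l - 20)/(l^2 + 12*l + 36)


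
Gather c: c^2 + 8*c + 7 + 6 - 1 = c^2 + 8*c + 12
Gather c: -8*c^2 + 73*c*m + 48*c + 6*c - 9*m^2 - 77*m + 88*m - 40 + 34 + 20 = -8*c^2 + c*(73*m + 54) - 9*m^2 + 11*m + 14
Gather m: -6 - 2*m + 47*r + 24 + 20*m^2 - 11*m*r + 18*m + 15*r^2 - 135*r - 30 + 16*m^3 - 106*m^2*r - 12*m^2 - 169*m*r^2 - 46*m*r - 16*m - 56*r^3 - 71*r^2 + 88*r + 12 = 16*m^3 + m^2*(8 - 106*r) + m*(-169*r^2 - 57*r) - 56*r^3 - 56*r^2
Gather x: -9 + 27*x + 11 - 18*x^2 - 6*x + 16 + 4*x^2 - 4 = -14*x^2 + 21*x + 14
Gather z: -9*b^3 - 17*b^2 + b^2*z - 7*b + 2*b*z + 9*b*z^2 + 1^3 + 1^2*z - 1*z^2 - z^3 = -9*b^3 - 17*b^2 - 7*b - z^3 + z^2*(9*b - 1) + z*(b^2 + 2*b + 1) + 1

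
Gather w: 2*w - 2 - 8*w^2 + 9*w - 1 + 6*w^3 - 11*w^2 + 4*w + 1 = 6*w^3 - 19*w^2 + 15*w - 2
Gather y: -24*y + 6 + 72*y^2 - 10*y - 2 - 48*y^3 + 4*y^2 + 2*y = -48*y^3 + 76*y^2 - 32*y + 4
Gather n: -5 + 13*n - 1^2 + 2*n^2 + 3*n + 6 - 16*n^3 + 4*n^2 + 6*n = -16*n^3 + 6*n^2 + 22*n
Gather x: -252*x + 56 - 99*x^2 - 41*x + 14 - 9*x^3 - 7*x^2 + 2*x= -9*x^3 - 106*x^2 - 291*x + 70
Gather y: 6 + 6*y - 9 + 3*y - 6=9*y - 9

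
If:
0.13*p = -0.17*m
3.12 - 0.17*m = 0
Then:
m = 18.35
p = -24.00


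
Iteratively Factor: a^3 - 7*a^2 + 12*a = (a - 4)*(a^2 - 3*a) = a*(a - 4)*(a - 3)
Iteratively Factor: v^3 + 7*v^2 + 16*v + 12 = (v + 3)*(v^2 + 4*v + 4) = (v + 2)*(v + 3)*(v + 2)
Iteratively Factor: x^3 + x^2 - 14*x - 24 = (x - 4)*(x^2 + 5*x + 6) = (x - 4)*(x + 2)*(x + 3)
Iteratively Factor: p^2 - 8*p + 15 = (p - 5)*(p - 3)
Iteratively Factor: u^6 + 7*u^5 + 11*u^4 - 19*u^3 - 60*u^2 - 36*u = (u + 1)*(u^5 + 6*u^4 + 5*u^3 - 24*u^2 - 36*u) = (u + 1)*(u + 3)*(u^4 + 3*u^3 - 4*u^2 - 12*u) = u*(u + 1)*(u + 3)*(u^3 + 3*u^2 - 4*u - 12) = u*(u + 1)*(u + 2)*(u + 3)*(u^2 + u - 6) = u*(u + 1)*(u + 2)*(u + 3)^2*(u - 2)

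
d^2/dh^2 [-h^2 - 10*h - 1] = -2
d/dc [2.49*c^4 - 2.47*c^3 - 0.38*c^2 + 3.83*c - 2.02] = 9.96*c^3 - 7.41*c^2 - 0.76*c + 3.83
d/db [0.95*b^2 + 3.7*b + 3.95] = 1.9*b + 3.7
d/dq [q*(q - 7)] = 2*q - 7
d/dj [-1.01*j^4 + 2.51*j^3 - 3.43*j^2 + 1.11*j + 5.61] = -4.04*j^3 + 7.53*j^2 - 6.86*j + 1.11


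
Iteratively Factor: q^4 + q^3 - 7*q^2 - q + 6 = (q - 1)*(q^3 + 2*q^2 - 5*q - 6) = (q - 1)*(q + 1)*(q^2 + q - 6) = (q - 2)*(q - 1)*(q + 1)*(q + 3)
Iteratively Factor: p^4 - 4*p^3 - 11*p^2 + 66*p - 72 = (p - 3)*(p^3 - p^2 - 14*p + 24) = (p - 3)*(p - 2)*(p^2 + p - 12) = (p - 3)*(p - 2)*(p + 4)*(p - 3)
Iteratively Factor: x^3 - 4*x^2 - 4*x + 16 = (x - 2)*(x^2 - 2*x - 8) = (x - 2)*(x + 2)*(x - 4)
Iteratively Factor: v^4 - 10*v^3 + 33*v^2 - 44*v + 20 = (v - 1)*(v^3 - 9*v^2 + 24*v - 20) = (v - 5)*(v - 1)*(v^2 - 4*v + 4) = (v - 5)*(v - 2)*(v - 1)*(v - 2)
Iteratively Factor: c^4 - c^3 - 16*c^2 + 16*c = (c - 4)*(c^3 + 3*c^2 - 4*c) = (c - 4)*(c + 4)*(c^2 - c) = c*(c - 4)*(c + 4)*(c - 1)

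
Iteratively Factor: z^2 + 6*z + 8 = (z + 4)*(z + 2)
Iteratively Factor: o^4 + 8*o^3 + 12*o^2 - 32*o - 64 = (o - 2)*(o^3 + 10*o^2 + 32*o + 32) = (o - 2)*(o + 2)*(o^2 + 8*o + 16) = (o - 2)*(o + 2)*(o + 4)*(o + 4)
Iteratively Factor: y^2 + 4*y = (y + 4)*(y)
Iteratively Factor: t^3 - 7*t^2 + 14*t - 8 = (t - 4)*(t^2 - 3*t + 2) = (t - 4)*(t - 1)*(t - 2)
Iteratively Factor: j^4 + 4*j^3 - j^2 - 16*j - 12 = (j + 1)*(j^3 + 3*j^2 - 4*j - 12) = (j + 1)*(j + 2)*(j^2 + j - 6) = (j - 2)*(j + 1)*(j + 2)*(j + 3)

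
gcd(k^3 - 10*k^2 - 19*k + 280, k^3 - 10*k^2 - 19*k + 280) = k^3 - 10*k^2 - 19*k + 280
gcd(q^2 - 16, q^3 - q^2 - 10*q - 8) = q - 4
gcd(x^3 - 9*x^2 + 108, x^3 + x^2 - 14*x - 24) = x + 3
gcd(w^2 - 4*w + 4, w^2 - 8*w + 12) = w - 2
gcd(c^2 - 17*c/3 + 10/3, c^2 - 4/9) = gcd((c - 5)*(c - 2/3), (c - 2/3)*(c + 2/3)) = c - 2/3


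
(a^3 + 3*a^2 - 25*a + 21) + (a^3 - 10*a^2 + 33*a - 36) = 2*a^3 - 7*a^2 + 8*a - 15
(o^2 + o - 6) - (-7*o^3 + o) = 7*o^3 + o^2 - 6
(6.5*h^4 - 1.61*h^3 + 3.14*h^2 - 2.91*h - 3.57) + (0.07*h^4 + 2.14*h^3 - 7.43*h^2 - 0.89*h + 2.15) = 6.57*h^4 + 0.53*h^3 - 4.29*h^2 - 3.8*h - 1.42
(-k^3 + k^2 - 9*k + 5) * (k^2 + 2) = -k^5 + k^4 - 11*k^3 + 7*k^2 - 18*k + 10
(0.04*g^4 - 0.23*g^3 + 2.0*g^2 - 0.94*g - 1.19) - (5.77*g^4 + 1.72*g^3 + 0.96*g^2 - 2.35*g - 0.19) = -5.73*g^4 - 1.95*g^3 + 1.04*g^2 + 1.41*g - 1.0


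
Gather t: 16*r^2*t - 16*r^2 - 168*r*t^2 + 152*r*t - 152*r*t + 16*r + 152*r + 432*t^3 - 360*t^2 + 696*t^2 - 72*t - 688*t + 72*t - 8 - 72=-16*r^2 + 168*r + 432*t^3 + t^2*(336 - 168*r) + t*(16*r^2 - 688) - 80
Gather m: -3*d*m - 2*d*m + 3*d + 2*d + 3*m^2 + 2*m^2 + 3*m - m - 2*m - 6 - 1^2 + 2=-5*d*m + 5*d + 5*m^2 - 5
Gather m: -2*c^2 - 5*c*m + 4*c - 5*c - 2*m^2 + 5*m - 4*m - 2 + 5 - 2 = -2*c^2 - c - 2*m^2 + m*(1 - 5*c) + 1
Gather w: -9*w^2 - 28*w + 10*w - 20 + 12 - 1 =-9*w^2 - 18*w - 9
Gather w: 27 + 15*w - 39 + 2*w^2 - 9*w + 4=2*w^2 + 6*w - 8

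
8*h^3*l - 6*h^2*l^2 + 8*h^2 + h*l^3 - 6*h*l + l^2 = (-4*h + l)*(-2*h + l)*(h*l + 1)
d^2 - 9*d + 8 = (d - 8)*(d - 1)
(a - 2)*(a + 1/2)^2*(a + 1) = a^4 - 11*a^2/4 - 9*a/4 - 1/2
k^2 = k^2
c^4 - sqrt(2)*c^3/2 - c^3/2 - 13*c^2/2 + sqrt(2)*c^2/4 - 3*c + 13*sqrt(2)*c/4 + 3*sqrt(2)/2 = (c - 3)*(c + 1/2)*(c + 2)*(c - sqrt(2)/2)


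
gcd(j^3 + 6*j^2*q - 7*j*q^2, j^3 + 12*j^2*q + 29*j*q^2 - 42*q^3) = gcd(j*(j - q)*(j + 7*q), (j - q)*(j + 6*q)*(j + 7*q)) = -j^2 - 6*j*q + 7*q^2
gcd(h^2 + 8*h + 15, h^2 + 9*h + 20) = h + 5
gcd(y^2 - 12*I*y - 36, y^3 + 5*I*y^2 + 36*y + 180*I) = y - 6*I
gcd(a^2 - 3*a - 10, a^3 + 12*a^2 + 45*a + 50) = a + 2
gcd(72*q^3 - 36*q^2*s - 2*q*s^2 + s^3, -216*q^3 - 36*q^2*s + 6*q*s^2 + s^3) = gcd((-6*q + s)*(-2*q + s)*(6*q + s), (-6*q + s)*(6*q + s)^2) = 36*q^2 - s^2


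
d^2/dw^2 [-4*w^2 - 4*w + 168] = -8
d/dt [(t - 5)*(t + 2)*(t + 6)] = 3*t^2 + 6*t - 28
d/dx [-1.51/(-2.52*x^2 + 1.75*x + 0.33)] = (2.6425 - 7.6104*x)/(-2.52*x^2 + 1.75*x + 0.33)^2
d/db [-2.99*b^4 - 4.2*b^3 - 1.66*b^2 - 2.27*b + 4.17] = -11.96*b^3 - 12.6*b^2 - 3.32*b - 2.27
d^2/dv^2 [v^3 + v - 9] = 6*v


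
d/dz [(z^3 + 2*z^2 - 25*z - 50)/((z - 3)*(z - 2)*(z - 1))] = 4*(-2*z^4 + 18*z^3 + z^2 - 156*z + 175)/(z^6 - 12*z^5 + 58*z^4 - 144*z^3 + 193*z^2 - 132*z + 36)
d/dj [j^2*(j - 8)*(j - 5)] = j*(4*j^2 - 39*j + 80)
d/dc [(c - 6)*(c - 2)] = 2*c - 8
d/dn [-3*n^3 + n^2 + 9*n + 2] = -9*n^2 + 2*n + 9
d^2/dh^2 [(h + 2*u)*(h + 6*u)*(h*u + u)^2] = u^2*(12*h^2 + 48*h*u + 12*h + 24*u^2 + 32*u + 2)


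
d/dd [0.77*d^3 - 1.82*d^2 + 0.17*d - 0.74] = 2.31*d^2 - 3.64*d + 0.17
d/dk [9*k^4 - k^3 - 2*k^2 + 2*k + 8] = 36*k^3 - 3*k^2 - 4*k + 2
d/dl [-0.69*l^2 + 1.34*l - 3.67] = 1.34 - 1.38*l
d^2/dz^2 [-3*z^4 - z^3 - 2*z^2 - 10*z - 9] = -36*z^2 - 6*z - 4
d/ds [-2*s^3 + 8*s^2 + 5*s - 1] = -6*s^2 + 16*s + 5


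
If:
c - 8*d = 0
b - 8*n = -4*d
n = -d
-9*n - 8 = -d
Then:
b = -48/5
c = 32/5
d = 4/5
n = -4/5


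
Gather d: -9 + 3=-6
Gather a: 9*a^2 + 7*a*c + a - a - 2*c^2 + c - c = 9*a^2 + 7*a*c - 2*c^2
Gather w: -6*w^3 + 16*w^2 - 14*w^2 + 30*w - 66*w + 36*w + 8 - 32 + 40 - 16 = -6*w^3 + 2*w^2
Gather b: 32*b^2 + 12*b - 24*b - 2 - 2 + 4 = 32*b^2 - 12*b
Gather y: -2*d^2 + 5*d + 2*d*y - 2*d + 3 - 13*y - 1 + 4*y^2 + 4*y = -2*d^2 + 3*d + 4*y^2 + y*(2*d - 9) + 2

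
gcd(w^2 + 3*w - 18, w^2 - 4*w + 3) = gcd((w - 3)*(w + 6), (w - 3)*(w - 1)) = w - 3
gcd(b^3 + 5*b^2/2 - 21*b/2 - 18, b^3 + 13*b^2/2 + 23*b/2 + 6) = b^2 + 11*b/2 + 6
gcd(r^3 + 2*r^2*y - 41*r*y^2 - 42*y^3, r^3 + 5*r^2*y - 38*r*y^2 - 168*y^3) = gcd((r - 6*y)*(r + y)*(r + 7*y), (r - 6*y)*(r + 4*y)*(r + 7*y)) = -r^2 - r*y + 42*y^2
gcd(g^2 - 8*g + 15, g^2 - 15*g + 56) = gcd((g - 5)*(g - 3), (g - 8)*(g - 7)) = 1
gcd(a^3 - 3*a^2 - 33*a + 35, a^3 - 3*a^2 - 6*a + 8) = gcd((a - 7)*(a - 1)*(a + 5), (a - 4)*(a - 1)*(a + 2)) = a - 1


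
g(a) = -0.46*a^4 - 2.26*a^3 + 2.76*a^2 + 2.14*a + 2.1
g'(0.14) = 2.77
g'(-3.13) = -25.14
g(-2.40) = 28.84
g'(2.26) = -41.25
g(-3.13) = 47.59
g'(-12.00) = 2139.10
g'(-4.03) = -9.79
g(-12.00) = -5259.42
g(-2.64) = 34.93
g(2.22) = -15.45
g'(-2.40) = -24.72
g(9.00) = -4420.68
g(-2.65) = 35.18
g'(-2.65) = -25.86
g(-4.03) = 64.89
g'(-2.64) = -25.83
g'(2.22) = -39.15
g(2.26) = -17.05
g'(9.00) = -1838.72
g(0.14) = 2.45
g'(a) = -1.84*a^3 - 6.78*a^2 + 5.52*a + 2.14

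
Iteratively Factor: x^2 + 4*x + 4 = (x + 2)*(x + 2)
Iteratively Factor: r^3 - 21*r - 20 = (r + 1)*(r^2 - r - 20) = (r + 1)*(r + 4)*(r - 5)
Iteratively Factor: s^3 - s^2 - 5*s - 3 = (s + 1)*(s^2 - 2*s - 3) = (s + 1)^2*(s - 3)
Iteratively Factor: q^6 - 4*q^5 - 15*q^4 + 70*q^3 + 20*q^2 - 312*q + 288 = (q + 3)*(q^5 - 7*q^4 + 6*q^3 + 52*q^2 - 136*q + 96) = (q - 2)*(q + 3)*(q^4 - 5*q^3 - 4*q^2 + 44*q - 48) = (q - 2)^2*(q + 3)*(q^3 - 3*q^2 - 10*q + 24) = (q - 2)^3*(q + 3)*(q^2 - q - 12) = (q - 4)*(q - 2)^3*(q + 3)*(q + 3)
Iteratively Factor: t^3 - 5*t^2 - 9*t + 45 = (t + 3)*(t^2 - 8*t + 15) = (t - 3)*(t + 3)*(t - 5)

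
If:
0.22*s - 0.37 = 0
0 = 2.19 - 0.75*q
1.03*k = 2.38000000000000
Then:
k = 2.31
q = 2.92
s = 1.68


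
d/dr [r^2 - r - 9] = 2*r - 1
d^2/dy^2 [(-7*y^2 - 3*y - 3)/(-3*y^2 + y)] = 6*(16*y^3 + 27*y^2 - 9*y + 1)/(y^3*(27*y^3 - 27*y^2 + 9*y - 1))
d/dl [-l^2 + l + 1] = 1 - 2*l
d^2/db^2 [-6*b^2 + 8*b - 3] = -12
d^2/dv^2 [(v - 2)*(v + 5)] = 2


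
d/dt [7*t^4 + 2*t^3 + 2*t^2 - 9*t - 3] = 28*t^3 + 6*t^2 + 4*t - 9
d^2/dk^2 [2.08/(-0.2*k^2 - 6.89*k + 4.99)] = (0.1664*k^2 + 5.73248*k - 2.08*(0.4*k + 6.89)*(0.8*k + 13.78) - 4.15168)/(0.2*k^2 + 6.89*k - 4.99)^3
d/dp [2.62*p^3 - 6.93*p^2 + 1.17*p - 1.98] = 7.86*p^2 - 13.86*p + 1.17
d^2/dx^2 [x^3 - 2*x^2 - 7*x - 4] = 6*x - 4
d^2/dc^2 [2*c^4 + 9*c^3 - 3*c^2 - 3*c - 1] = 24*c^2 + 54*c - 6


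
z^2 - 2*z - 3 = (z - 3)*(z + 1)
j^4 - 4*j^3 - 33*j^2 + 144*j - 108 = (j - 6)*(j - 3)*(j - 1)*(j + 6)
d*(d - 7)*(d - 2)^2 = d^4 - 11*d^3 + 32*d^2 - 28*d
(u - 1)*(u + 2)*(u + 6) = u^3 + 7*u^2 + 4*u - 12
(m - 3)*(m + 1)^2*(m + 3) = m^4 + 2*m^3 - 8*m^2 - 18*m - 9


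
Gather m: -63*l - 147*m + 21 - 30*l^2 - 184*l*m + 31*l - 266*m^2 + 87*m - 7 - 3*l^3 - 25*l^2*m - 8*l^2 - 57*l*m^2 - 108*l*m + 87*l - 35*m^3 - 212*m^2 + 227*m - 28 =-3*l^3 - 38*l^2 + 55*l - 35*m^3 + m^2*(-57*l - 478) + m*(-25*l^2 - 292*l + 167) - 14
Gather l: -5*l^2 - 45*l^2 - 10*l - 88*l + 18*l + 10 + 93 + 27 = -50*l^2 - 80*l + 130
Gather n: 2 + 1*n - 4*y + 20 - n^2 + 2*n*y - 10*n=-n^2 + n*(2*y - 9) - 4*y + 22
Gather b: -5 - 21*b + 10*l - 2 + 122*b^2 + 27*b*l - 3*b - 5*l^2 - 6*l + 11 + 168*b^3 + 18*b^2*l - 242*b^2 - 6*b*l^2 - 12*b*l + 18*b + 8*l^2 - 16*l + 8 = 168*b^3 + b^2*(18*l - 120) + b*(-6*l^2 + 15*l - 6) + 3*l^2 - 12*l + 12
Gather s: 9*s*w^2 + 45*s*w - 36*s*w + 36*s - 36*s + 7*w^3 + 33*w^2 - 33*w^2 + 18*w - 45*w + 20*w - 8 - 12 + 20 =s*(9*w^2 + 9*w) + 7*w^3 - 7*w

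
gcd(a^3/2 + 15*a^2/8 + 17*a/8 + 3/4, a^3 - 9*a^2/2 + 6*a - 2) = 1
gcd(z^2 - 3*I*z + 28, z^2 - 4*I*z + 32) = z + 4*I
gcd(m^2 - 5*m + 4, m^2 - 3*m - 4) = m - 4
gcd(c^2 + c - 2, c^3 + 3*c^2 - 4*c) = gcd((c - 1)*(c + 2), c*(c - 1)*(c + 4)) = c - 1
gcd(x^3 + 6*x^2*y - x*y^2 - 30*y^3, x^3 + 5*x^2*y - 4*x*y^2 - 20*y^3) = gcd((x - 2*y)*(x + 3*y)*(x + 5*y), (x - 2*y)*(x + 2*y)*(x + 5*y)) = x^2 + 3*x*y - 10*y^2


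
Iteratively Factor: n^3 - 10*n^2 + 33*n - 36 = (n - 3)*(n^2 - 7*n + 12) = (n - 4)*(n - 3)*(n - 3)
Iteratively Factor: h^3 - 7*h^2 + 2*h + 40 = (h - 4)*(h^2 - 3*h - 10) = (h - 5)*(h - 4)*(h + 2)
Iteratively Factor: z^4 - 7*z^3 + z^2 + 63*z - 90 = (z + 3)*(z^3 - 10*z^2 + 31*z - 30) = (z - 5)*(z + 3)*(z^2 - 5*z + 6) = (z - 5)*(z - 2)*(z + 3)*(z - 3)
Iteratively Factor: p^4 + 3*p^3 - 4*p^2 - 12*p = (p - 2)*(p^3 + 5*p^2 + 6*p) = (p - 2)*(p + 3)*(p^2 + 2*p) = (p - 2)*(p + 2)*(p + 3)*(p)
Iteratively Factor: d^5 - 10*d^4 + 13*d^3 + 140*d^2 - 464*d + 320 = (d + 4)*(d^4 - 14*d^3 + 69*d^2 - 136*d + 80) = (d - 4)*(d + 4)*(d^3 - 10*d^2 + 29*d - 20) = (d - 5)*(d - 4)*(d + 4)*(d^2 - 5*d + 4) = (d - 5)*(d - 4)^2*(d + 4)*(d - 1)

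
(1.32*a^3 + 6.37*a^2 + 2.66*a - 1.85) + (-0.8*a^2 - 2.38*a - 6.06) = 1.32*a^3 + 5.57*a^2 + 0.28*a - 7.91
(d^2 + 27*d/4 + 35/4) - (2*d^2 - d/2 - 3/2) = -d^2 + 29*d/4 + 41/4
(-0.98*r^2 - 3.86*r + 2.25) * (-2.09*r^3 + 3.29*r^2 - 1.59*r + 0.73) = 2.0482*r^5 + 4.8432*r^4 - 15.8437*r^3 + 12.8245*r^2 - 6.3953*r + 1.6425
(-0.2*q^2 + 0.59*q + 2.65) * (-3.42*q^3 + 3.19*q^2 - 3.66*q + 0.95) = 0.684*q^5 - 2.6558*q^4 - 6.4489*q^3 + 6.1041*q^2 - 9.1385*q + 2.5175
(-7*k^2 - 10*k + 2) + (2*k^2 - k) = -5*k^2 - 11*k + 2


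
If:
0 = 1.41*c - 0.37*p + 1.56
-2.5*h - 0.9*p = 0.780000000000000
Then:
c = 0.26241134751773*p - 1.1063829787234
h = -0.36*p - 0.312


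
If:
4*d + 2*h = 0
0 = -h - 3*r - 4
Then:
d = 3*r/2 + 2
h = -3*r - 4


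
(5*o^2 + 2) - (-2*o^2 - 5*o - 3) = 7*o^2 + 5*o + 5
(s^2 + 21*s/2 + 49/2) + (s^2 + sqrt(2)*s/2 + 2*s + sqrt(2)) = 2*s^2 + sqrt(2)*s/2 + 25*s/2 + sqrt(2) + 49/2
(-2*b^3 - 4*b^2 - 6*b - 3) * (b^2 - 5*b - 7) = -2*b^5 + 6*b^4 + 28*b^3 + 55*b^2 + 57*b + 21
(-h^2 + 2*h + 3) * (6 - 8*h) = 8*h^3 - 22*h^2 - 12*h + 18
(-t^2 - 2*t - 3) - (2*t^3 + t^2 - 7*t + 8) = -2*t^3 - 2*t^2 + 5*t - 11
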